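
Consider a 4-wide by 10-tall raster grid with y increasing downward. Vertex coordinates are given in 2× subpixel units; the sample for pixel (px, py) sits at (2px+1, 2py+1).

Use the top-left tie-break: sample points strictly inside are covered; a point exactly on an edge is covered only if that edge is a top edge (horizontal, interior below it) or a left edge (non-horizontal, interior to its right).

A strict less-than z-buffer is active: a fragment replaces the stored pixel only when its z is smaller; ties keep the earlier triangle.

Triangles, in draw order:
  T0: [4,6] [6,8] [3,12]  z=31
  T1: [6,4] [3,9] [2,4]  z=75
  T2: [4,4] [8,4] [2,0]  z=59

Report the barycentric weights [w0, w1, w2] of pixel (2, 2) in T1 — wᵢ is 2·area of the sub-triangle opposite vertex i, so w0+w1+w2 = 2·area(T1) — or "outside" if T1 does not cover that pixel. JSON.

T0:
  2·area = 14
  edge (4, 6)→(6, 8): d=(2,2) right/bottom  bias=-1
  edge (6, 8)→(3, 12): d=(-3,4) right/bottom  bias=-1
  edge (3, 12)→(4, 6): d=(1,-6) top-left  bias=+0
    (0,1)@(1, 3): e=[0,35,-21] → ·  [on edge]
    (1,2)@(3, 5): e=[0,21,-7] → ·  [on edge]
    (2,3)@(5, 7): e=[0,7,7] → ·  [on edge]
    (2,4)@(5, 9): e=[4,1,9] → █
    (3,4)@(7, 9): e=[0,-7,21] → ·  [on edge]
    (2,5)@(5, 11): e=[8,-5,11] → ·
  covered (1 px):
    · · · ·
    · · · ·
    · · · ·
    · · · ·
    · · █ ·
    · · · ·
    · · · ·
    · · · ·
    · · · ·
    · · · ·
T1:
  2·area = 20
  edge (6, 4)→(3, 9): d=(-3,5) right/bottom  bias=-1
  edge (3, 9)→(2, 4): d=(-1,-5) top-left  bias=+0
  edge (2, 4)→(6, 4): d=(4,0) top-left  bias=+0
    (1,2)@(3, 5): e=[12,4,4] → █
    (2,2)@(5, 5): e=[2,14,4] → █
    (3,2)@(7, 5): e=[-8,24,4] → ·
    (1,3)@(3, 7): e=[6,2,12] → █
    (2,3)@(5, 7): e=[-4,12,12] → ·
    (1,4)@(3, 9): e=[0,0,20] → ·  [on edge]
    (2,9)@(5, 19): e=[-40,0,60] → ·  [on edge]
  covered (3 px):
    · · · ·
    · · · ·
    · █ █ ·
    · █ · ·
    · · · ·
    · · · ·
    · · · ·
    · · · ·
    · · · ·
    · · · ·
T2:
  2·area = 16  (B↔C swapped to make it positive)
  edge (4, 4)→(2, 0): d=(-2,-4) top-left  bias=+0
  edge (2, 0)→(8, 4): d=(6,4) right/bottom  bias=-1
  edge (8, 4)→(4, 4): d=(-4,0) right/bottom  bias=-1
    (1,0)@(3, 1): e=[2,2,12] → █
    (2,0)@(5, 1): e=[10,-6,12] → ·
    (1,1)@(3, 3): e=[-2,14,4] → ·
    (2,1)@(5, 3): e=[6,6,4] → █
    (3,1)@(7, 3): e=[14,-2,4] → ·
    (2,2)@(5, 5): e=[2,18,-4] → ·
  covered (2 px):
    · █ · ·
    · · █ ·
    · · · ·
    · · · ·
    · · · ·
    · · · ·
    · · · ·
    · · · ·
    · · · ·
    · · · ·

Result: [14,4,2]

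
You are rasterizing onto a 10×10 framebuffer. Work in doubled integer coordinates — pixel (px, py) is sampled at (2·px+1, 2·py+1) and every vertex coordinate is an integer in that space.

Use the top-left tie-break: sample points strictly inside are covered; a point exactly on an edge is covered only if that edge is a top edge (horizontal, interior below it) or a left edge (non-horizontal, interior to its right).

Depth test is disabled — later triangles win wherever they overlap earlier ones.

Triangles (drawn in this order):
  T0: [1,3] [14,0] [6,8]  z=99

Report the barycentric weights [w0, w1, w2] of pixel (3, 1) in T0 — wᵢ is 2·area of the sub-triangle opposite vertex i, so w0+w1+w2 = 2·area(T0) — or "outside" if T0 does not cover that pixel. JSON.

T0:
  2·area = 80
  edge (1, 3)→(14, 0): d=(13,-3) top-left  bias=+0
  edge (14, 0)→(6, 8): d=(-8,8) right/bottom  bias=-1
  edge (6, 8)→(1, 3): d=(-5,-5) top-left  bias=+0
    (5,0)@(11, 1): e=[4,16,60] → █
    (6,0)@(13, 1): e=[10,0,70] → ·  [on edge]
    (0,1)@(1, 3): e=[0,80,0] → █  [on edge]
    (1,1)@(3, 3): e=[6,64,10] → █
    (2,1)@(5, 3): e=[12,48,20] → █
    (3,1)@(7, 3): e=[18,32,30] → █
    (4,1)@(9, 3): e=[24,16,40] → █
    (5,1)@(11, 3): e=[30,0,50] → ·  [on edge]
    (0,2)@(1, 5): e=[26,64,-10] → ·
    (1,2)@(3, 5): e=[32,48,0] → █  [on edge]
    (4,2)@(9, 5): e=[50,0,30] → ·  [on edge]
    (1,3)@(3, 7): e=[58,32,-10] → ·
    (2,3)@(5, 7): e=[64,16,0] → █  [on edge]
    (3,3)@(7, 7): e=[70,0,10] → ·  [on edge]
    (2,4)@(5, 9): e=[90,0,-10] → ·  [on edge]
    (3,4)@(7, 9): e=[96,-16,0] → ·  [on edge]
    (1,5)@(3, 11): e=[110,0,-30] → ·  [on edge]
    (4,5)@(9, 11): e=[128,-48,0] → ·  [on edge]
    (0,6)@(1, 13): e=[130,0,-50] → ·  [on edge]
    (5,6)@(11, 13): e=[160,-80,0] → ·  [on edge]
    (6,7)@(13, 15): e=[192,-112,0] → ·  [on edge]
    (7,8)@(15, 17): e=[224,-144,0] → ·  [on edge]
    (8,9)@(17, 19): e=[256,-176,0] → ·  [on edge]
  covered (10 px):
    · · · · · █ · · · ·
    █ █ █ █ █ · · · · ·
    · █ █ █ · · · · · ·
    · · █ · · · · · · ·
    · · · · · · · · · ·
    · · · · · · · · · ·
    · · · · · · · · · ·
    · · · · · · · · · ·
    · · · · · · · · · ·
    · · · · · · · · · ·

Final: [32,30,18]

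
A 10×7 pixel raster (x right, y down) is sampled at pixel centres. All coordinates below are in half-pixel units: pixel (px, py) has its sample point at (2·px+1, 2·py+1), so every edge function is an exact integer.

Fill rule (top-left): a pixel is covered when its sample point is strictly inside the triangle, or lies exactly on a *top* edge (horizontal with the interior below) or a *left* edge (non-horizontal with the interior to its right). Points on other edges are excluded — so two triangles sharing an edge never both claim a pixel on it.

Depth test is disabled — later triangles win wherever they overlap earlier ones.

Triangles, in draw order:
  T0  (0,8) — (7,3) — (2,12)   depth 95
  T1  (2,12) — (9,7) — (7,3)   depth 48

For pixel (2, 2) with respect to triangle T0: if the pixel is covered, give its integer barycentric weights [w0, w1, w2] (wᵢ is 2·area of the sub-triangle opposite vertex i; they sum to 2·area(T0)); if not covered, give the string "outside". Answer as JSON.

T0:
  2·area = 38
  edge (0, 8)→(7, 3): d=(7,-5) top-left  bias=+0
  edge (7, 3)→(2, 12): d=(-5,9) right/bottom  bias=-1
  edge (2, 12)→(0, 8): d=(-2,-4) top-left  bias=+0
    (3,1)@(7, 3): e=[0,0,38] → ·  [on edge]
    (2,2)@(5, 5): e=[4,8,26] → █
    (3,2)@(7, 5): e=[14,-10,34] → ·
    (1,3)@(3, 7): e=[8,16,14] → █
    (2,3)@(5, 7): e=[18,-2,22] → ·
    (0,4)@(1, 9): e=[12,24,2] → █
    (2,4)@(5, 9): e=[32,-12,18] → ·
    (0,5)@(1, 11): e=[26,14,-2] → ·
    (1,5)@(3, 11): e=[36,-4,6] → ·
  covered (4 px):
    · · · · · · · · · ·
    · · · · · · · · · ·
    · · █ · · · · · · ·
    · █ · · · · · · · ·
    █ █ · · · · · · · ·
    · · · · · · · · · ·
    · · · · · · · · · ·
T1:
  2·area = 38  (B↔C swapped to make it positive)
  edge (2, 12)→(7, 3): d=(5,-9) top-left  bias=+0
  edge (7, 3)→(9, 7): d=(2,4) right/bottom  bias=-1
  edge (9, 7)→(2, 12): d=(-7,5) right/bottom  bias=-1
    (3,1)@(7, 3): e=[0,0,38] → ·  [on edge]
    (3,2)@(7, 5): e=[10,4,24] → █
    (4,2)@(9, 5): e=[28,-4,14] → ·
    (2,3)@(5, 7): e=[2,16,20] → █
    (4,3)@(9, 7): e=[38,0,0] → ·  [on edge]
    (2,4)@(5, 9): e=[12,20,6] → █
    (3,4)@(7, 9): e=[30,12,-4] → ·
    (1,5)@(3, 11): e=[4,32,2] → █
    (2,5)@(5, 11): e=[22,24,-8] → ·
    (5,5)@(11, 11): e=[76,0,-38] → ·  [on edge]
    (1,6)@(3, 13): e=[14,36,-12] → ·
  covered (5 px):
    · · · · · · · · · ·
    · · · · · · · · · ·
    · · · █ · · · · · ·
    · · █ █ · · · · · ·
    · · █ · · · · · · ·
    · █ · · · · · · · ·
    · · · · · · · · · ·

Result: [8,26,4]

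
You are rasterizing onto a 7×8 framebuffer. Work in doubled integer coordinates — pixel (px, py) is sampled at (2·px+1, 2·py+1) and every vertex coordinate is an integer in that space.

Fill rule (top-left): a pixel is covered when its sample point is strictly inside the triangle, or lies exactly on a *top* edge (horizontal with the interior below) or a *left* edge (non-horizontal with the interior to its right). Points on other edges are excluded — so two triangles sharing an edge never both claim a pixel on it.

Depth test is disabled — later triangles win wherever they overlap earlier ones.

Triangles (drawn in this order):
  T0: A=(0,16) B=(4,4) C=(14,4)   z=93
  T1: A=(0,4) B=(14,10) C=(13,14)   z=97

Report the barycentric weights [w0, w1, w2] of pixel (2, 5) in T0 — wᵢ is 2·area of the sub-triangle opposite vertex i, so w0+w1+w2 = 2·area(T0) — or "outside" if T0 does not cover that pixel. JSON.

T0:
  2·area = 120
  edge (0, 16)→(4, 4): d=(4,-12) top-left  bias=+0
  edge (4, 4)→(14, 4): d=(10,0) top-left  bias=+0
  edge (14, 4)→(0, 16): d=(-14,12) right/bottom  bias=-1
    (2,0)@(5, 1): e=[0,-30,150] → ·  [on edge]
    (2,2)@(5, 5): e=[16,10,94] → #
    (3,2)@(7, 5): e=[40,10,70] → #
    (4,2)@(9, 5): e=[64,10,46] → #
    (5,2)@(11, 5): e=[88,10,22] → #
    (6,2)@(13, 5): e=[112,10,-2] → ·
    (1,3)@(3, 7): e=[0,30,90] → #  [on edge]
    (5,3)@(11, 7): e=[96,30,-6] → ·
    (1,4)@(3, 9): e=[8,50,62] → #
    (4,4)@(9, 9): e=[80,50,-10] → ·
    (1,5)@(3, 11): e=[16,70,34] → #
    (3,5)@(7, 11): e=[64,70,-14] → ·
    (0,6)@(1, 13): e=[0,90,30] → #  [on edge]
  covered (16 px):
    · · · · · · ·
    · · · · · · ·
    · · # # # # ·
    · # # # # · ·
    · # # # · · ·
    · # # · · · ·
    # # · · · · ·
    # · · · · · ·
T1:
  2·area = 62
  edge (0, 4)→(14, 10): d=(14,6) right/bottom  bias=-1
  edge (14, 10)→(13, 14): d=(-1,4) right/bottom  bias=-1
  edge (13, 14)→(0, 4): d=(-13,-10) top-left  bias=+0
    (2,3)@(5, 7): e=[12,39,11] → #
    (3,3)@(7, 7): e=[0,31,31] → ·  [on edge]
    (2,4)@(5, 9): e=[40,37,-15] → ·
    (3,4)@(7, 9): e=[28,29,5] → #
    (4,4)@(9, 9): e=[16,21,25] → #
    (5,4)@(11, 9): e=[4,13,45] → #
    (6,4)@(13, 9): e=[-8,5,65] → ·
    (3,5)@(7, 11): e=[56,27,-21] → ·
    (4,5)@(9, 11): e=[44,19,-1] → ·
    (5,5)@(11, 11): e=[32,11,19] → #
    (6,5)@(13, 11): e=[20,3,39] → #
    (5,6)@(11, 13): e=[60,9,-7] → ·
  covered (7 px):
    · · · · · · ·
    · · · · · · ·
    · · · · · · ·
    · · # · · · ·
    · · · # # # ·
    · · · · · # #
    · · · · · · #
    · · · · · · ·

Answer: [70,10,40]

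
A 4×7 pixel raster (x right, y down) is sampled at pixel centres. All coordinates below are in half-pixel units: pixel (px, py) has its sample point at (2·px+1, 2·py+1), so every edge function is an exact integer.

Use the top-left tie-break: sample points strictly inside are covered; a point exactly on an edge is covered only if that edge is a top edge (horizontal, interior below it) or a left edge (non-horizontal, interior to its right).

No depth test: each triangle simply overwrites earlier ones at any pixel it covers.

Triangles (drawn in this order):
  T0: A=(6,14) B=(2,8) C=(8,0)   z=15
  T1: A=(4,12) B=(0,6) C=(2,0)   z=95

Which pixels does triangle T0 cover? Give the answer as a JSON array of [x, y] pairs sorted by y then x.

T0:
  2·area = 68
  edge (6, 14)→(2, 8): d=(-4,-6) top-left  bias=+0
  edge (2, 8)→(8, 0): d=(6,-8) top-left  bias=+0
  edge (8, 0)→(6, 14): d=(-2,14) right/bottom  bias=-1
    (3,1)@(7, 3): e=[50,10,8] → X
    (2,2)@(5, 5): e=[30,6,32] → X
    (1,3)@(3, 7): e=[10,2,56] → X
    (3,3)@(7, 7): e=[34,34,0] → .  [on edge]
    (1,4)@(3, 9): e=[2,14,52] → X
    (3,4)@(7, 9): e=[26,46,-4] → .
    (1,5)@(3, 11): e=[-6,26,48] → .
    (2,5)@(5, 11): e=[6,42,20] → X
    (3,5)@(7, 11): e=[18,58,-8] → .
    (2,6)@(5, 13): e=[-2,54,16] → .
  covered (8 px):
    . . . .
    . . . X
    . . X X
    . X X .
    . X X .
    . . X .
    . . . .
T1:
  2·area = 36
  edge (4, 12)→(0, 6): d=(-4,-6) top-left  bias=+0
  edge (0, 6)→(2, 0): d=(2,-6) top-left  bias=+0
  edge (2, 0)→(4, 12): d=(2,12) right/bottom  bias=-1
    (0,1)@(1, 3): e=[18,0,18] → X  [on edge]
    (1,1)@(3, 3): e=[30,12,-6] → .
    (0,2)@(1, 5): e=[10,4,22] → X
    (1,2)@(3, 5): e=[22,16,-2] → .
    (0,3)@(1, 7): e=[2,8,26] → X
    (1,3)@(3, 7): e=[14,20,2] → X
    (2,3)@(5, 7): e=[26,32,-22] → .
    (0,4)@(1, 9): e=[-6,12,30] → .
    (1,4)@(3, 9): e=[6,24,6] → X
    (2,4)@(5, 9): e=[18,36,-18] → .
    (1,5)@(3, 11): e=[-2,28,10] → .
  covered (5 px):
    . . . .
    X . . .
    X . . .
    X X . .
    . X . .
    . . . .
    . . . .

Answer: [[3,1],[2,2],[3,2],[1,3],[2,3],[1,4],[2,4],[2,5]]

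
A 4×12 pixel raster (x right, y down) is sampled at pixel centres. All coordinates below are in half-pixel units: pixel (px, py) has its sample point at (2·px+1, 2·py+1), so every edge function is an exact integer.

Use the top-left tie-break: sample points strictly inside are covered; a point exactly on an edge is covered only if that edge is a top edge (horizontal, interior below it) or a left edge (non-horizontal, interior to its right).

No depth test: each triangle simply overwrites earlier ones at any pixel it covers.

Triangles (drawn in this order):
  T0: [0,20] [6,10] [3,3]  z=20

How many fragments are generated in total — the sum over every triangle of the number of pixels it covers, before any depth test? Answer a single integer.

T0:
  2·area = 72  (B↔C swapped to make it positive)
  edge (0, 20)→(3, 3): d=(3,-17) top-left  bias=+0
  edge (3, 3)→(6, 10): d=(3,7) right/bottom  bias=-1
  edge (6, 10)→(0, 20): d=(-6,10) right/bottom  bias=-1
    (1,1)@(3, 3): e=[0,0,72] → ·  [on edge]
    (1,2)@(3, 5): e=[6,6,60] → █
    (2,2)@(5, 5): e=[40,-8,40] → ·
    (1,3)@(3, 7): e=[12,12,48] → █
    (2,3)@(5, 7): e=[46,-2,28] → ·
    (1,4)@(3, 9): e=[18,18,36] → █
    (2,4)@(5, 9): e=[52,4,16] → █
    (3,4)@(7, 9): e=[86,-10,-4] → ·
    (1,5)@(3, 11): e=[24,24,24] → █
    (3,5)@(7, 11): e=[92,-4,-16] → ·
    (1,6)@(3, 13): e=[30,30,12] → █
    (2,6)@(5, 13): e=[64,16,-8] → ·
    (1,7)@(3, 15): e=[36,36,0] → ·  [on edge]
  covered (9 px):
    · · · ·
    · · · ·
    · █ · ·
    · █ · ·
    · █ █ ·
    · █ █ ·
    · █ · ·
    █ · · ·
    █ · · ·
    · · · ·
    · · · ·
    · · · ·

Result: 9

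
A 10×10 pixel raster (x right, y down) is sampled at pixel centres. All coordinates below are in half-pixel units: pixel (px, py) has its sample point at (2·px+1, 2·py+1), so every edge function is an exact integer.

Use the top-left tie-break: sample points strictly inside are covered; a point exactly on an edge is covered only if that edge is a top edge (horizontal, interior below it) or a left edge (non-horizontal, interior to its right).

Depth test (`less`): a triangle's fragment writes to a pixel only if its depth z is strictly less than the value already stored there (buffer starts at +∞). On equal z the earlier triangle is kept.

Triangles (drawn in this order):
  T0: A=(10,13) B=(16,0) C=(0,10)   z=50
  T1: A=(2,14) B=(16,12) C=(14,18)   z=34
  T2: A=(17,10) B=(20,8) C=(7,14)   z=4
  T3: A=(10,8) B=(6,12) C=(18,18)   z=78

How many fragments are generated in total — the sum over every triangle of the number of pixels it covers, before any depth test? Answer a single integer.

T0:
  2·area = 148  (B↔C swapped to make it positive)
  edge (10, 13)→(0, 10): d=(-10,-3) top-left  bias=+0
  edge (0, 10)→(16, 0): d=(16,-10) top-left  bias=+0
  edge (16, 0)→(10, 13): d=(-6,13) right/bottom  bias=-1
    (7,0)@(15, 1): e=[135,6,7] → █
    (8,0)@(17, 1): e=[141,26,-19] → ·
    (6,1)@(13, 3): e=[109,18,21] → █
    (7,1)@(15, 3): e=[115,38,-5] → ·
    (4,2)@(9, 5): e=[77,10,61] → █
    (5,2)@(11, 5): e=[83,30,35] → █
    (7,2)@(15, 5): e=[95,70,-17] → ·
    (2,3)@(5, 7): e=[45,2,101] → █
    (3,3)@(7, 7): e=[51,22,75] → █
    (6,3)@(13, 7): e=[69,82,-3] → ·
    (1,4)@(3, 9): e=[19,14,115] → █
    (6,4)@(13, 9): e=[49,114,-15] → ·
  covered (17 px):
    · · · · · · · █ · ·
    · · · · · · █ · · ·
    · · · · █ █ █ · · ·
    · · █ █ █ █ · · · ·
    · █ █ █ █ █ · · · ·
    · · █ █ █ · · · · ·
    · · · · · · · · · ·
    · · · · · · · · · ·
    · · · · · · · · · ·
    · · · · · · · · · ·
T1:
  2·area = 80
  edge (2, 14)→(16, 12): d=(14,-2) top-left  bias=+0
  edge (16, 12)→(14, 18): d=(-2,6) right/bottom  bias=-1
  edge (14, 18)→(2, 14): d=(-12,-4) top-left  bias=+0
    (9,1)@(19, 3): e=[-120,0,200] → ·  [on edge]
    (8,4)@(17, 9): e=[-40,0,120] → ·  [on edge]
    (4,6)@(9, 13): e=[0,40,40] → █  [on edge]
    (5,6)@(11, 13): e=[4,28,48] → █
    (6,6)@(13, 13): e=[8,16,56] → █
    (7,6)@(15, 13): e=[12,4,64] → █
    (8,6)@(17, 13): e=[16,-8,72] → ·
    (2,7)@(5, 15): e=[20,60,0] → █  [on edge]
    (3,7)@(7, 15): e=[24,48,8] → █
    (7,7)@(15, 15): e=[40,0,40] → ·  [on edge]
    (2,8)@(5, 17): e=[48,56,-24] → ·
    (3,8)@(7, 17): e=[52,44,-16] → ·
    (5,8)@(11, 17): e=[60,20,0] → █  [on edge]
    (8,9)@(17, 19): e=[100,-20,0] → ·  [on edge]
  covered (11 px):
    · · · · · · · · · ·
    · · · · · · · · · ·
    · · · · · · · · · ·
    · · · · · · · · · ·
    · · · · · · · · · ·
    · · · · · · · · · ·
    · · · · █ █ █ █ · ·
    · · █ █ █ █ █ · · ·
    · · · · · █ █ · · ·
    · · · · · · · · · ·
T2:
  2·area = 8  (B↔C swapped to make it positive)
  edge (17, 10)→(7, 14): d=(-10,4) right/bottom  bias=-1
  edge (7, 14)→(20, 8): d=(13,-6) top-left  bias=+0
  edge (20, 8)→(17, 10): d=(-3,2) right/bottom  bias=-1
  covered (0 px):
    · · · · · · · · · ·
    · · · · · · · · · ·
    · · · · · · · · · ·
    · · · · · · · · · ·
    · · · · · · · · · ·
    · · · · · · · · · ·
    · · · · · · · · · ·
    · · · · · · · · · ·
    · · · · · · · · · ·
    · · · · · · · · · ·
T3:
  2·area = 72  (B↔C swapped to make it positive)
  edge (10, 8)→(18, 18): d=(8,10) right/bottom  bias=-1
  edge (18, 18)→(6, 12): d=(-12,-6) top-left  bias=+0
  edge (6, 12)→(10, 8): d=(4,-4) top-left  bias=+0
    (8,0)@(17, 1): e=[-126,198,0] → ·  [on edge]
    (7,1)@(15, 3): e=[-90,162,0] → ·  [on edge]
    (6,2)@(13, 5): e=[-54,126,0] → ·  [on edge]
    (5,3)@(11, 7): e=[-18,90,0] → ·  [on edge]
    (4,4)@(9, 9): e=[18,54,0] → █  [on edge]
    (5,4)@(11, 9): e=[-2,66,8] → ·
    (3,5)@(7, 11): e=[54,18,0] → █  [on edge]
    (5,5)@(11, 11): e=[14,42,16] → █
    (6,5)@(13, 11): e=[-6,54,24] → ·
    (2,6)@(5, 13): e=[90,-18,0] → ·  [on edge]
    (3,6)@(7, 13): e=[70,-6,8] → ·
    (4,6)@(9, 13): e=[50,6,16] → █
    (1,7)@(3, 15): e=[126,-54,0] → ·  [on edge]
    (0,8)@(1, 17): e=[162,-90,0] → ·  [on edge]
  covered (10 px):
    · · · · · · · · · ·
    · · · · · · · · · ·
    · · · · · · · · · ·
    · · · · · · · · · ·
    · · · · █ · · · · ·
    · · · █ █ █ · · · ·
    · · · · █ █ █ · · ·
    · · · · · · █ █ · ·
    · · · · · · · · █ ·
    · · · · · · · · · ·

Final: 38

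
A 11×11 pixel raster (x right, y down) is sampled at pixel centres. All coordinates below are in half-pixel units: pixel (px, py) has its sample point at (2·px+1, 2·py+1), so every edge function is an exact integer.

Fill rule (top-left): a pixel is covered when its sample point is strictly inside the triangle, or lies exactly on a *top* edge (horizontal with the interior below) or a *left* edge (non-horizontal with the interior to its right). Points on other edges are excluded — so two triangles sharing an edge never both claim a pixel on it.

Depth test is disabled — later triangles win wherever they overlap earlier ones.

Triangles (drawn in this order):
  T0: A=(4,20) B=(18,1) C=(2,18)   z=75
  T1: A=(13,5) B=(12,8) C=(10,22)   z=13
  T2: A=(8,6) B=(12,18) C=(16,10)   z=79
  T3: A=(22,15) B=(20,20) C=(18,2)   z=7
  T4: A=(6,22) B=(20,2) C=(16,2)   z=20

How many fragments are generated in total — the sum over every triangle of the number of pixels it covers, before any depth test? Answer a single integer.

T0:
  2·area = 66  (B↔C swapped to make it positive)
  edge (4, 20)→(2, 18): d=(-2,-2) top-left  bias=+0
  edge (2, 18)→(18, 1): d=(16,-17) top-left  bias=+0
  edge (18, 1)→(4, 20): d=(-14,19) right/bottom  bias=-1
    (7,2)@(15, 5): e=[52,13,1] → █
    (8,2)@(17, 5): e=[56,47,-37] → ·
    (6,3)@(13, 7): e=[44,11,11] → █
    (7,3)@(15, 7): e=[48,45,-27] → ·
    (5,4)@(11, 9): e=[36,9,21] → █
    (6,4)@(13, 9): e=[40,43,-17] → ·
    (4,5)@(9, 11): e=[28,7,31] → █
    (5,5)@(11, 11): e=[32,41,-7] → ·
    (3,6)@(7, 13): e=[20,5,41] → █
    (5,6)@(11, 13): e=[28,73,-35] → ·
    (2,7)@(5, 15): e=[12,3,51] → █
    (4,7)@(9, 15): e=[20,71,-25] → ·
    (0,8)@(1, 17): e=[0,-33,99] → ·  [on edge]
    (1,9)@(3, 19): e=[0,33,33] → █  [on edge]
    (2,10)@(5, 21): e=[0,99,-33] → ·  [on edge]
  covered (11 px):
    · · · · · · · · · · ·
    · · · · · · · · · · ·
    · · · · · · · █ · · ·
    · · · · · · █ · · · ·
    · · · · · █ · · · · ·
    · · · · █ · · · · · ·
    · · · █ █ · · · · · ·
    · · █ █ · · · · · · ·
    · █ █ · · · · · · · ·
    · █ · · · · · · · · ·
    · · · · · · · · · · ·
T1:
  2·area = 8  (B↔C swapped to make it positive)
  edge (13, 5)→(10, 22): d=(-3,17) right/bottom  bias=-1
  edge (10, 22)→(12, 8): d=(2,-14) top-left  bias=+0
  edge (12, 8)→(13, 5): d=(1,-3) top-left  bias=+0
    (6,0)@(13, 1): e=[12,0,-4] → ·  [on edge]
    (6,2)@(13, 5): e=[0,8,0] → ·  [on edge]
    (5,5)@(11, 11): e=[16,-8,0] → ·  [on edge]
    (5,7)@(11, 15): e=[4,0,4] → █  [on edge]
    (6,7)@(13, 15): e=[-30,28,10] → ·
    (4,8)@(9, 17): e=[32,-24,0] → ·  [on edge]
    (5,8)@(11, 17): e=[-2,4,6] → ·
  covered (1 px):
    · · · · · · · · · · ·
    · · · · · · · · · · ·
    · · · · · · · · · · ·
    · · · · · · · · · · ·
    · · · · · · · · · · ·
    · · · · · · · · · · ·
    · · · · · · · · · · ·
    · · · · · █ · · · · ·
    · · · · · · · · · · ·
    · · · · · · · · · · ·
    · · · · · · · · · · ·
T2:
  2·area = 80  (B↔C swapped to make it positive)
  edge (8, 6)→(16, 10): d=(8,4) right/bottom  bias=-1
  edge (16, 10)→(12, 18): d=(-4,8) right/bottom  bias=-1
  edge (12, 18)→(8, 6): d=(-4,-12) top-left  bias=+0
    (3,1)@(7, 3): e=[-20,100,0] → ·  [on edge]
    (4,3)@(9, 7): e=[4,68,8] → █
    (5,3)@(11, 7): e=[-4,52,32] → ·
    (4,4)@(9, 9): e=[20,60,0] → █  [on edge]
    (5,4)@(11, 9): e=[12,44,24] → █
    (6,4)@(13, 9): e=[4,28,48] → █
    (7,4)@(15, 9): e=[-4,12,72] → ·
    (4,5)@(9, 11): e=[36,52,-8] → ·
    (5,5)@(11, 11): e=[28,36,16] → █
    (7,5)@(15, 11): e=[12,4,64] → █
    (8,5)@(17, 11): e=[4,-12,88] → ·
    (5,6)@(11, 13): e=[44,28,8] → █
    (5,7)@(11, 15): e=[60,20,0] → █  [on edge]
    (6,10)@(13, 21): e=[100,-20,0] → ·  [on edge]
  covered (11 px):
    · · · · · · · · · · ·
    · · · · · · · · · · ·
    · · · · · · · · · · ·
    · · · · █ · · · · · ·
    · · · · █ █ █ · · · ·
    · · · · · █ █ █ · · ·
    · · · · · █ █ · · · ·
    · · · · · █ █ · · · ·
    · · · · · · · · · · ·
    · · · · · · · · · · ·
    · · · · · · · · · · ·
T3:
  2·area = 46
  edge (22, 15)→(20, 20): d=(-2,5) right/bottom  bias=-1
  edge (20, 20)→(18, 2): d=(-2,-18) top-left  bias=+0
  edge (18, 2)→(22, 15): d=(4,13) right/bottom  bias=-1
    (9,3)@(19, 7): e=[31,8,7] → █
    (10,3)@(21, 7): e=[21,44,-19] → ·
    (9,4)@(19, 9): e=[27,4,15] → █
    (10,4)@(21, 9): e=[17,40,-11] → ·
    (9,5)@(19, 11): e=[23,0,23] → █  [on edge]
    (10,5)@(21, 11): e=[13,36,-3] → ·
    (9,6)@(19, 13): e=[19,-4,31] → ·
    (10,6)@(21, 13): e=[9,32,5] → █
    (10,7)@(21, 15): e=[5,28,13] → █
    (10,8)@(21, 17): e=[1,24,21] → █
    (10,9)@(21, 19): e=[-3,20,29] → ·
  covered (6 px):
    · · · · · · · · · · ·
    · · · · · · · · · · ·
    · · · · · · · · · · ·
    · · · · · · · · · █ ·
    · · · · · · · · · █ ·
    · · · · · · · · · █ ·
    · · · · · · · · · · █
    · · · · · · · · · · █
    · · · · · · · · · · █
    · · · · · · · · · · ·
    · · · · · · · · · · ·
T4:
  2·area = 80  (B↔C swapped to make it positive)
  edge (6, 22)→(16, 2): d=(10,-20) top-left  bias=+0
  edge (16, 2)→(20, 2): d=(4,0) top-left  bias=+0
  edge (20, 2)→(6, 22): d=(-14,20) right/bottom  bias=-1
    (8,1)@(17, 3): e=[30,4,46] → █
    (9,1)@(19, 3): e=[70,4,6] → █
    (10,1)@(21, 3): e=[110,4,-34] → ·
    (7,2)@(15, 5): e=[10,12,58] → █
    (9,2)@(19, 5): e=[90,12,-22] → ·
    (7,3)@(15, 7): e=[30,20,30] → █
    (8,3)@(17, 7): e=[70,20,-10] → ·
    (6,4)@(13, 9): e=[10,28,42] → █
    (8,4)@(17, 9): e=[90,28,-38] → ·
    (6,5)@(13, 11): e=[30,36,14] → █
    (7,5)@(15, 11): e=[70,36,-26] → ·
    (5,6)@(11, 13): e=[10,44,26] → █
  covered (10 px):
    · · · · · · · · · · ·
    · · · · · · · · █ █ ·
    · · · · · · · █ █ · ·
    · · · · · · · █ · · ·
    · · · · · · █ █ · · ·
    · · · · · · █ · · · ·
    · · · · · █ · · · · ·
    · · · · · · · · · · ·
    · · · · █ · · · · · ·
    · · · · · · · · · · ·
    · · · · · · · · · · ·

Final: 39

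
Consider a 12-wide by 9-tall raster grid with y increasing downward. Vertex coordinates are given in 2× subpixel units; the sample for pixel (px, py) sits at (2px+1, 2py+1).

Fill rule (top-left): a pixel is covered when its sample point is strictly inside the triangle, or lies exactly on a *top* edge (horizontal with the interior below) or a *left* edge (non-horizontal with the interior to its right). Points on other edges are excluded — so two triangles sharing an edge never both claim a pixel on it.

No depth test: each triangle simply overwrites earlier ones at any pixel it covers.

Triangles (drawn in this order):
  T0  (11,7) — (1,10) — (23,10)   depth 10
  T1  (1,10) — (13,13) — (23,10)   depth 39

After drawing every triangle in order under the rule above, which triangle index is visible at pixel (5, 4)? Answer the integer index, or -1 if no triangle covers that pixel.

T0:
  2·area = 66  (B↔C swapped to make it positive)
  edge (11, 7)→(23, 10): d=(12,3) right/bottom  bias=-1
  edge (23, 10)→(1, 10): d=(-22,0) right/bottom  bias=-1
  edge (1, 10)→(11, 7): d=(10,-3) top-left  bias=+0
    (1,2)@(3, 5): e=[0,110,-44] → .  [on edge]
    (5,3)@(11, 7): e=[0,66,0] → .  [on edge]
    (2,4)@(5, 9): e=[42,22,2] → X
    (3,4)@(7, 9): e=[36,22,8] → X
    (4,4)@(9, 9): e=[30,22,14] → X
    (5,4)@(11, 9): e=[24,22,20] → X
    (6,4)@(13, 9): e=[18,22,26] → X
    (7,4)@(15, 9): e=[12,22,32] → X
    (8,4)@(17, 9): e=[6,22,38] → X
    (9,4)@(19, 9): e=[0,22,44] → .  [on edge]
    (2,5)@(5, 11): e=[66,-22,22] → .
    (3,5)@(7, 11): e=[60,-22,28] → .
  covered (7 px):
    . . . . . . . . . . . .
    . . . . . . . . . . . .
    . . . . . . . . . . . .
    . . . . . . . . . . . .
    . . X X X X X X X . . .
    . . . . . . . . . . . .
    . . . . . . . . . . . .
    . . . . . . . . . . . .
    . . . . . . . . . . . .
T1:
  2·area = 66  (B↔C swapped to make it positive)
  edge (1, 10)→(23, 10): d=(22,0) top-left  bias=+0
  edge (23, 10)→(13, 13): d=(-10,3) right/bottom  bias=-1
  edge (13, 13)→(1, 10): d=(-12,-3) top-left  bias=+0
    (2,5)@(5, 11): e=[22,44,0] → X  [on edge]
    (3,5)@(7, 11): e=[22,38,6] → X
    (4,5)@(9, 11): e=[22,32,12] → X
    (5,5)@(11, 11): e=[22,26,18] → X
    (6,5)@(13, 11): e=[22,20,24] → X
    (7,5)@(15, 11): e=[22,14,30] → X
    (8,5)@(17, 11): e=[22,8,36] → X
    (9,5)@(19, 11): e=[22,2,42] → X
    (10,5)@(21, 11): e=[22,-4,48] → .
    (2,6)@(5, 13): e=[66,24,-24] → .
    (3,6)@(7, 13): e=[66,18,-18] → .
    (4,6)@(9, 13): e=[66,12,-12] → .
    (6,6)@(13, 13): e=[66,0,0] → .  [on edge]
    (10,7)@(21, 15): e=[110,-44,0] → .  [on edge]
  covered (8 px):
    . . . . . . . . . . . .
    . . . . . . . . . . . .
    . . . . . . . . . . . .
    . . . . . . . . . . . .
    . . . . . . . . . . . .
    . . X X X X X X X X . .
    . . . . . . . . . . . .
    . . . . . . . . . . . .
    . . . . . . . . . . . .

Z-buffer (winner per pixel, '.' = empty):
  . . . . . . . . . . . .
  . . . . . . . . . . . .
  . . . . . . . . . . . .
  . . . . . . . . . . . .
  . . 0 0 0 0 0 0 0 . . .
  . . 1 1 1 1 1 1 1 1 . .
  . . . . . . . . . . . .
  . . . . . . . . . . . .
  . . . . . . . . . . . .

Answer: 0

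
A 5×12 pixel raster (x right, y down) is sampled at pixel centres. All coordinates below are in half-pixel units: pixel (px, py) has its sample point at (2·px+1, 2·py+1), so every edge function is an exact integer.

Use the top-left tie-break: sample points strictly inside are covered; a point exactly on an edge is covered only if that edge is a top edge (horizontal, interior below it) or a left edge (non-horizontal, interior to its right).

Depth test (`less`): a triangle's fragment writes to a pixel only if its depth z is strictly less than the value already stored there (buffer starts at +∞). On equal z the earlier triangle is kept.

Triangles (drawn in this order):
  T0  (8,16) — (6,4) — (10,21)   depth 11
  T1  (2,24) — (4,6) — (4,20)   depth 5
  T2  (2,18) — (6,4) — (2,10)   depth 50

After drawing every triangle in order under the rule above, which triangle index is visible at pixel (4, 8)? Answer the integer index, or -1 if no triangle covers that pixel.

T0:
  2·area = 14
  edge (8, 16)→(6, 4): d=(-2,-12) top-left  bias=+0
  edge (6, 4)→(10, 21): d=(4,17) right/bottom  bias=-1
  edge (10, 21)→(8, 16): d=(-2,-5) top-left  bias=+0
    (3,4)@(7, 9): e=[2,3,9] → X
    (4,4)@(9, 9): e=[26,-31,19] → .
    (3,5)@(7, 11): e=[-2,11,5] → .
    (4,8)@(9, 17): e=[10,1,3] → X
    (4,9)@(9, 19): e=[6,9,-1] → .
  covered (2 px):
    . . . . .
    . . . . .
    . . . . .
    . . . . .
    . . . X .
    . . . . .
    . . . . .
    . . . . .
    . . . . X
    . . . . .
    . . . . .
    . . . . .
T1:
  2·area = 28
  edge (2, 24)→(4, 6): d=(2,-18) top-left  bias=+0
  edge (4, 6)→(4, 20): d=(0,14) right/bottom  bias=-1
  edge (4, 20)→(2, 24): d=(-2,4) right/bottom  bias=-1
    (1,7)@(3, 15): e=[0,14,14] → X  [on edge]
    (2,7)@(5, 15): e=[36,-14,6] → .
    (1,8)@(3, 17): e=[4,14,10] → X
    (2,8)@(5, 17): e=[40,-14,2] → .
    (1,9)@(3, 19): e=[8,14,6] → X
    (2,9)@(5, 19): e=[44,-14,-2] → .
    (1,10)@(3, 21): e=[12,14,2] → X
    (2,10)@(5, 21): e=[48,-14,-6] → .
    (1,11)@(3, 23): e=[16,14,-2] → .
  covered (4 px):
    . . . . .
    . . . . .
    . . . . .
    . . . . .
    . . . . .
    . . . . .
    . . . . .
    . X . . .
    . X . . .
    . X . . .
    . X . . .
    . . . . .
T2:
  2·area = 32  (B↔C swapped to make it positive)
  edge (2, 18)→(2, 10): d=(0,-8) top-left  bias=+0
  edge (2, 10)→(6, 4): d=(4,-6) top-left  bias=+0
  edge (6, 4)→(2, 18): d=(-4,14) right/bottom  bias=-1
    (2,3)@(5, 7): e=[24,6,2] → X
    (3,3)@(7, 7): e=[40,18,-26] → .
    (1,4)@(3, 9): e=[8,2,22] → X
    (2,4)@(5, 9): e=[24,14,-6] → .
    (1,5)@(3, 11): e=[8,10,14] → X
    (2,5)@(5, 11): e=[24,22,-14] → .
    (1,6)@(3, 13): e=[8,18,6] → X
    (2,6)@(5, 13): e=[24,30,-22] → .
    (1,7)@(3, 15): e=[8,26,-2] → .
  covered (4 px):
    . . . . .
    . . . . .
    . . . . .
    . . X . .
    . X . . .
    . X . . .
    . X . . .
    . . . . .
    . . . . .
    . . . . .
    . . . . .
    . . . . .

Z-buffer (winner per pixel, '.' = empty):
  . . . . .
  . . . . .
  . . . . .
  . . 2 . .
  . 2 . 0 .
  . 2 . . .
  . 2 . . .
  . 1 . . .
  . 1 . . 0
  . 1 . . .
  . 1 . . .
  . . . . .

Result: 0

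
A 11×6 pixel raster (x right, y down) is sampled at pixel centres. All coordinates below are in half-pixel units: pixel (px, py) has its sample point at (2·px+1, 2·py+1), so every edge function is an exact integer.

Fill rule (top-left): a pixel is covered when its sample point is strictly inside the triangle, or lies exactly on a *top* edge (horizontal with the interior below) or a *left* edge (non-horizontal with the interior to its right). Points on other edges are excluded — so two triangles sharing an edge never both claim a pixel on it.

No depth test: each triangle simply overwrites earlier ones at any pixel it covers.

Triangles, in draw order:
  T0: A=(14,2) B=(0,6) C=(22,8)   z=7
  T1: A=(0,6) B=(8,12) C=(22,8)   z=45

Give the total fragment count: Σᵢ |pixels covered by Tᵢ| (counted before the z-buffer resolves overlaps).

T0:
  2·area = 116  (B↔C swapped to make it positive)
  edge (14, 2)→(22, 8): d=(8,6) right/bottom  bias=-1
  edge (22, 8)→(0, 6): d=(-22,-2) top-left  bias=+0
  edge (0, 6)→(14, 2): d=(14,-4) top-left  bias=+0
    (5,1)@(11, 3): e=[26,88,2] → █
    (6,1)@(13, 3): e=[14,92,10] → █
    (7,1)@(15, 3): e=[2,96,18] → █
    (8,1)@(17, 3): e=[-10,100,26] → ·
    (2,2)@(5, 5): e=[78,32,6] → █
    (3,2)@(7, 5): e=[66,36,14] → █
    (4,2)@(9, 5): e=[54,40,22] → █
    (8,2)@(17, 5): e=[6,56,54] → █
    (9,2)@(19, 5): e=[-6,60,62] → ·
    (2,3)@(5, 7): e=[94,-12,34] → ·
    (3,3)@(7, 7): e=[82,-8,42] → ·
    (4,3)@(9, 7): e=[70,-4,50] → ·
    (5,3)@(11, 7): e=[58,0,58] → █  [on edge]
  covered (15 px):
    · · · · · · · · · · ·
    · · · · · █ █ █ · · ·
    · · █ █ █ █ █ █ █ · ·
    · · · · · █ █ █ █ █ ·
    · · · · · · · · · · ·
    · · · · · · · · · · ·
T1:
  2·area = 116  (B↔C swapped to make it positive)
  edge (0, 6)→(22, 8): d=(22,2) right/bottom  bias=-1
  edge (22, 8)→(8, 12): d=(-14,4) right/bottom  bias=-1
  edge (8, 12)→(0, 6): d=(-8,-6) top-left  bias=+0
    (1,3)@(3, 7): e=[16,90,10] → █
    (2,3)@(5, 7): e=[12,82,22] → █
    (3,3)@(7, 7): e=[8,74,34] → █
    (4,3)@(9, 7): e=[4,66,46] → █
    (5,3)@(11, 7): e=[0,58,58] → ·  [on edge]
    (1,4)@(3, 9): e=[60,62,-6] → ·
    (2,4)@(5, 9): e=[56,54,6] → █
    (5,4)@(11, 9): e=[44,30,42] → █
    (6,4)@(13, 9): e=[40,22,54] → █
    (7,4)@(15, 9): e=[36,14,66] → █
    (8,4)@(17, 9): e=[32,6,78] → █
    (9,4)@(19, 9): e=[28,-2,90] → ·
  covered (14 px):
    · · · · · · · · · · ·
    · · · · · · · · · · ·
    · · · · · · · · · · ·
    · █ █ █ █ · · · · · ·
    · · █ █ █ █ █ █ █ · ·
    · · · █ █ █ · · · · ·

Final: 29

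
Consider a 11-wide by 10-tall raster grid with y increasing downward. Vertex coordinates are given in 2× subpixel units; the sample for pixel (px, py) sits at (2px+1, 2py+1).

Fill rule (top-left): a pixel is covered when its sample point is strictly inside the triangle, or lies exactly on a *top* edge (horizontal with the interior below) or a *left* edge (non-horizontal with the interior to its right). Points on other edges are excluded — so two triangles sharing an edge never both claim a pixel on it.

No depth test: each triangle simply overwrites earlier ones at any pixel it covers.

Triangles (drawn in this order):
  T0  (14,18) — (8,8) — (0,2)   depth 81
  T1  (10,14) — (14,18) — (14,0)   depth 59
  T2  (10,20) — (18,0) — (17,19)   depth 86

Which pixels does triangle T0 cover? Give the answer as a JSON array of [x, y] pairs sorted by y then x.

T0:
  2·area = 44  (B↔C swapped to make it positive)
  edge (14, 18)→(0, 2): d=(-14,-16) top-left  bias=+0
  edge (0, 2)→(8, 8): d=(8,6) right/bottom  bias=-1
  edge (8, 8)→(14, 18): d=(6,10) right/bottom  bias=-1
    (0,1)@(1, 3): e=[2,2,40] → X
    (1,1)@(3, 3): e=[34,-10,20] → .
    (2,1)@(5, 3): e=[66,-22,0] → .  [on edge]
    (0,2)@(1, 5): e=[-26,18,52] → .
    (1,2)@(3, 5): e=[6,6,32] → X
    (2,2)@(5, 5): e=[38,-6,12] → .
    (1,3)@(3, 7): e=[-22,22,44] → .
    (2,3)@(5, 7): e=[10,10,24] → X
    (3,3)@(7, 7): e=[42,-2,4] → .
    (2,4)@(5, 9): e=[-18,26,36] → .
    (3,4)@(7, 9): e=[14,14,16] → X
    (4,4)@(9, 9): e=[46,2,-4] → .
    (5,6)@(11, 13): e=[22,22,0] → .  [on edge]
  covered (5 px):
    . . . . . . . . . . .
    X . . . . . . . . . .
    . X . . . . . . . . .
    . . X . . . . . . . .
    . . . X . . . . . . .
    . . . . X . . . . . .
    . . . . . . . . . . .
    . . . . . . . . . . .
    . . . . . . . . . . .
    . . . . . . . . . . .
T1:
  2·area = 72  (B↔C swapped to make it positive)
  edge (10, 14)→(14, 0): d=(4,-14) top-left  bias=+0
  edge (14, 0)→(14, 18): d=(0,18) right/bottom  bias=-1
  edge (14, 18)→(10, 14): d=(-4,-4) top-left  bias=+0
    (0,2)@(1, 5): e=[-162,234,0] → .  [on edge]
    (6,2)@(13, 5): e=[6,18,48] → X
    (7,2)@(15, 5): e=[34,-18,56] → .
    (1,3)@(3, 7): e=[-126,198,0] → .  [on edge]
    (6,3)@(13, 7): e=[14,18,40] → X
    (7,3)@(15, 7): e=[42,-18,48] → .
    (2,4)@(5, 9): e=[-90,162,0] → .  [on edge]
    (6,4)@(13, 9): e=[22,18,32] → X
    (7,4)@(15, 9): e=[50,-18,40] → .
    (3,5)@(7, 11): e=[-54,126,0] → .  [on edge]
    (5,5)@(11, 11): e=[2,54,16] → X
    (7,5)@(15, 11): e=[58,-18,32] → .
    (4,6)@(9, 13): e=[-18,90,0] → .  [on edge]
    (5,7)@(11, 15): e=[18,54,0] → X  [on edge]
    (6,8)@(13, 17): e=[54,18,0] → X  [on edge]
    (7,9)@(15, 19): e=[90,-18,0] → .  [on edge]
  covered (10 px):
    . . . . . . . . . . .
    . . . . . . . . . . .
    . . . . . . X . . . .
    . . . . . . X . . . .
    . . . . . . X . . . .
    . . . . . X X . . . .
    . . . . . X X . . . .
    . . . . . X X . . . .
    . . . . . . X . . . .
    . . . . . . . . . . .
T2:
  2·area = 132
  edge (10, 20)→(18, 0): d=(8,-20) top-left  bias=+0
  edge (18, 0)→(17, 19): d=(-1,19) right/bottom  bias=-1
  edge (17, 19)→(10, 20): d=(-7,1) right/bottom  bias=-1
    (8,1)@(17, 3): e=[4,16,112] → X
    (9,1)@(19, 3): e=[44,-22,110] → .
    (8,2)@(17, 5): e=[20,14,98] → X
    (9,2)@(19, 5): e=[60,-24,96] → .
    (8,3)@(17, 7): e=[36,12,84] → X
    (9,3)@(19, 7): e=[76,-26,82] → .
    (7,4)@(15, 9): e=[12,48,72] → X
    (9,4)@(19, 9): e=[92,-28,68] → .
    (7,5)@(15, 11): e=[28,46,58] → X
    (9,5)@(19, 11): e=[108,-30,54] → .
    (6,6)@(13, 13): e=[4,82,46] → X
    (9,6)@(19, 13): e=[124,-32,40] → .
    (8,9)@(17, 19): e=[132,0,0] → .  [on edge]
  covered (19 px):
    . . . . . . . . . . .
    . . . . . . . . X . .
    . . . . . . . . X . .
    . . . . . . . . X . .
    . . . . . . . X X . .
    . . . . . . . X X . .
    . . . . . . X X X . .
    . . . . . . X X X . .
    . . . . . . X X X . .
    . . . . . X X X . . .

Result: [[0,1],[1,2],[2,3],[3,4],[4,5]]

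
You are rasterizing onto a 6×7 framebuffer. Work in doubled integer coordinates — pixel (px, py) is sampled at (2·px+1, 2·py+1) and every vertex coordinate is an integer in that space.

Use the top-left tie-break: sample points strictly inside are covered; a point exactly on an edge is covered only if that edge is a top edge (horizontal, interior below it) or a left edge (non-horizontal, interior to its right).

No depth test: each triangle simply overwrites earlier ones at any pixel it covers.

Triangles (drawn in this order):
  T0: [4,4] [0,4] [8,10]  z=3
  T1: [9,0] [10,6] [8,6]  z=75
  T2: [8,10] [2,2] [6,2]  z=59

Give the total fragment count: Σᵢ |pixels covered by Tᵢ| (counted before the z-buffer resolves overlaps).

T0:
  2·area = 24  (B↔C swapped to make it positive)
  edge (4, 4)→(8, 10): d=(4,6) right/bottom  bias=-1
  edge (8, 10)→(0, 4): d=(-8,-6) top-left  bias=+0
  edge (0, 4)→(4, 4): d=(4,0) top-left  bias=+0
    (1,2)@(3, 5): e=[10,10,4] → X
    (2,2)@(5, 5): e=[-2,22,4] → .
    (1,3)@(3, 7): e=[18,-6,12] → .
    (2,3)@(5, 7): e=[6,6,12] → X
    (3,3)@(7, 7): e=[-6,18,12] → .
    (2,4)@(5, 9): e=[14,-10,20] → .
    (3,4)@(7, 9): e=[2,2,20] → X
    (4,4)@(9, 9): e=[-10,14,20] → .
    (3,5)@(7, 11): e=[10,-14,28] → .
  covered (3 px):
    . . . . . .
    . . . . . .
    . X . . . .
    . . X . . .
    . . . X . .
    . . . . . .
    . . . . . .
T1:
  2·area = 12
  edge (9, 0)→(10, 6): d=(1,6) right/bottom  bias=-1
  edge (10, 6)→(8, 6): d=(-2,0) right/bottom  bias=-1
  edge (8, 6)→(9, 0): d=(1,-6) top-left  bias=+0
    (4,0)@(9, 1): e=[1,10,1] → X
    (5,0)@(11, 1): e=[-11,10,13] → .
    (4,1)@(9, 3): e=[3,6,3] → X
    (5,1)@(11, 3): e=[-9,6,15] → .
    (4,2)@(9, 5): e=[5,2,5] → X
    (5,2)@(11, 5): e=[-7,2,17] → .
    (4,3)@(9, 7): e=[7,-2,7] → .
  covered (3 px):
    . . . . X .
    . . . . X .
    . . . . X .
    . . . . . .
    . . . . . .
    . . . . . .
    . . . . . .
T2:
  2·area = 32
  edge (8, 10)→(2, 2): d=(-6,-8) top-left  bias=+0
  edge (2, 2)→(6, 2): d=(4,0) top-left  bias=+0
  edge (6, 2)→(8, 10): d=(2,8) right/bottom  bias=-1
    (1,1)@(3, 3): e=[2,4,26] → X
    (2,1)@(5, 3): e=[18,4,10] → X
    (3,1)@(7, 3): e=[34,4,-6] → .
    (1,2)@(3, 5): e=[-10,12,30] → .
    (2,2)@(5, 5): e=[6,12,14] → X
    (3,2)@(7, 5): e=[22,12,-2] → .
    (2,3)@(5, 7): e=[-6,20,18] → .
    (3,3)@(7, 7): e=[10,20,2] → X
    (4,3)@(9, 7): e=[26,20,-14] → .
    (3,4)@(7, 9): e=[-2,28,6] → .
  covered (4 px):
    . . . . . .
    . X X . . .
    . . X . . .
    . . . X . .
    . . . . . .
    . . . . . .
    . . . . . .

Result: 10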